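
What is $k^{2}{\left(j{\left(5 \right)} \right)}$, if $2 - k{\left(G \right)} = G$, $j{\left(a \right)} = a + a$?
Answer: $64$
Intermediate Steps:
$j{\left(a \right)} = 2 a$
$k{\left(G \right)} = 2 - G$
$k^{2}{\left(j{\left(5 \right)} \right)} = \left(2 - 2 \cdot 5\right)^{2} = \left(2 - 10\right)^{2} = \left(-8\right)^{2} = 64$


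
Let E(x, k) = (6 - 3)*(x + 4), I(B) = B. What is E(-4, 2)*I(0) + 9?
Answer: 9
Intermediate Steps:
E(x, k) = 12 + 3*x (E(x, k) = 3*(4 + x) = 12 + 3*x)
E(-4, 2)*I(0) + 9 = (12 + 3*(-4))*0 + 9 = (12 - 12)*0 + 9 = 0*0 + 9 = 0 + 9 = 9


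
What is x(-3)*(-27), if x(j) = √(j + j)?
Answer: -27*I*√6 ≈ -66.136*I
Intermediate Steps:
x(j) = √2*√j (x(j) = √(2*j) = √2*√j)
x(-3)*(-27) = (√2*√(-3))*(-27) = (√2*(I*√3))*(-27) = (I*√6)*(-27) = -27*I*√6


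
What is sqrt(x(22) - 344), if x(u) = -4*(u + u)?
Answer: 2*I*sqrt(130) ≈ 22.803*I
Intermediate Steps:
x(u) = -8*u
sqrt(x(22) - 344) = sqrt(-8*22 - 344) = sqrt(-176 - 344) = sqrt(-520) = 2*I*sqrt(130)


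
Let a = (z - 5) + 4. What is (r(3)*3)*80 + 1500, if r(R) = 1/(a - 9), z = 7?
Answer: 1420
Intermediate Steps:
a = 6 (a = (7 - 5) + 4 = 2 + 4 = 6)
r(R) = -1/3 (r(R) = 1/(6 - 9) = 1/(-3) = -1/3)
(r(3)*3)*80 + 1500 = -1/3*3*80 + 1500 = -1*80 + 1500 = -80 + 1500 = 1420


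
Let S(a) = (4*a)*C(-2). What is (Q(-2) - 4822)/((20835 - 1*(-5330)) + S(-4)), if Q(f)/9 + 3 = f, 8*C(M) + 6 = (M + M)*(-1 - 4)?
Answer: -4867/26137 ≈ -0.18621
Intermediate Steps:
C(M) = -¾ - 5*M/4 (C(M) = -¾ + ((M + M)*(-1 - 4))/8 = -¾ + ((2*M)*(-5))/8 = -¾ + (-10*M)/8 = -¾ - 5*M/4)
Q(f) = -27 + 9*f
S(a) = 7*a (S(a) = (4*a)*(-¾ - 5/4*(-2)) = (4*a)*(-¾ + 5/2) = (4*a)*(7/4) = 7*a)
(Q(-2) - 4822)/((20835 - 1*(-5330)) + S(-4)) = ((-27 + 9*(-2)) - 4822)/((20835 - 1*(-5330)) + 7*(-4)) = ((-27 - 18) - 4822)/((20835 + 5330) - 28) = (-45 - 4822)/(26165 - 28) = -4867/26137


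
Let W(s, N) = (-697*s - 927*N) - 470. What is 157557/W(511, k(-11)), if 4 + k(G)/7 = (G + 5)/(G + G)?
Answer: -19921/42034 ≈ -0.47393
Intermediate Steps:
k(G) = -28 + 7*(5 + G)/(2*G) (k(G) = -28 + 7*((G + 5)/(G + G)) = -28 + 7*((5 + G)/((2*G))) = -28 + 7*((5 + G)*(1/(2*G))) = -28 + 7*((5 + G)/(2*G)) = -28 + 7*(5 + G)/(2*G))
W(s, N) = -470 - 927*N - 697*s (W(s, N) = (-927*N - 697*s) - 470 = -470 - 927*N - 697*s)
157557/W(511, k(-11)) = 157557/(-470 - 6489*(5 - 7*(-11))/(2*(-11)) - 697*511) = 157557/(-470 - 6489*(-1)*(5 + 77)/(2*11) - 356167) = 157557/(-470 - 6489*(-1)*82/(2*11) - 356167) = 157557/(-470 - 927*(-287/11) - 356167) = 157557/(-470 + 266049/11 - 356167) = 157557/(-3656958/11) = 157557*(-11/3656958) = -19921/42034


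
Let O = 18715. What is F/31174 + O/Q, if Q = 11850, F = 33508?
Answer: 98049121/36941190 ≈ 2.6542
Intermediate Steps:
F/31174 + O/Q = 33508/31174 + 18715/11850 = 33508*(1/31174) + 18715*(1/11850) = 16754/15587 + 3743/2370 = 98049121/36941190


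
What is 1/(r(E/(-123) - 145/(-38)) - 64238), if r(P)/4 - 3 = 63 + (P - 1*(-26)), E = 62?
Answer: -2337/149233232 ≈ -1.5660e-5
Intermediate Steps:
r(P) = 368 + 4*P (r(P) = 12 + 4*(63 + (P - 1*(-26))) = 12 + 4*(63 + (P + 26)) = 12 + 4*(63 + (26 + P)) = 12 + 4*(89 + P) = 12 + (356 + 4*P) = 368 + 4*P)
1/(r(E/(-123) - 145/(-38)) - 64238) = 1/((368 + 4*(62/(-123) - 145/(-38))) - 64238) = 1/((368 + 4*(62*(-1/123) - 145*(-1/38))) - 64238) = 1/((368 + 4*(-62/123 + 145/38)) - 64238) = 1/((368 + 4*(15479/4674)) - 64238) = 1/((368 + 30958/2337) - 64238) = 1/(890974/2337 - 64238) = 1/(-149233232/2337) = -2337/149233232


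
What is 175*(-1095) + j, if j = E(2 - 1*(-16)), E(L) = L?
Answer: -191607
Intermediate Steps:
j = 18 (j = 2 - 1*(-16) = 2 + 16 = 18)
175*(-1095) + j = 175*(-1095) + 18 = -191625 + 18 = -191607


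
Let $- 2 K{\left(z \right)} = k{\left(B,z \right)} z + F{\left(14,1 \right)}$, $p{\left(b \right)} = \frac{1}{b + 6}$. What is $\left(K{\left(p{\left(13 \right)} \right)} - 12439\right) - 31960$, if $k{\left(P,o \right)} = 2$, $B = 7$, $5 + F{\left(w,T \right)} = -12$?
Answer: $- \frac{1686841}{38} \approx -44391.0$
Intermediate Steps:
$F{\left(w,T \right)} = -17$ ($F{\left(w,T \right)} = -5 - 12 = -17$)
$p{\left(b \right)} = \frac{1}{6 + b}$
$K{\left(z \right)} = \frac{17}{2} - z$ ($K{\left(z \right)} = - \frac{2 z - 17}{2} = - \frac{-17 + 2 z}{2} = \frac{17}{2} - z$)
$\left(K{\left(p{\left(13 \right)} \right)} - 12439\right) - 31960 = \left(\left(\frac{17}{2} - \frac{1}{6 + 13}\right) - 12439\right) - 31960 = \left(\left(\frac{17}{2} - \frac{1}{19}\right) - 12439\right) - 31960 = \left(\frac{321}{38} - 12439\right) - 31960 = - \frac{472361}{38} - 31960 = - \frac{1686841}{38}$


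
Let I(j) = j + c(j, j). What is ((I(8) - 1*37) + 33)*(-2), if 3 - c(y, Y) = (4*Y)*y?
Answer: 498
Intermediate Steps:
c(y, Y) = 3 - 4*Y*y
I(j) = 3 + j - 4*j² (I(j) = j + (3 - 4*j*j) = j + (3 - 4*j²) = 3 + j - 4*j²)
((I(8) - 1*37) + 33)*(-2) = (((3 + 8 - 4*8²) - 1*37) + 33)*(-2) = (((3 + 8 - 4*64) - 37) + 33)*(-2) = (((3 + 8 - 256) - 37) + 33)*(-2) = ((-245 - 37) + 33)*(-2) = (-282 + 33)*(-2) = -249*(-2) = 498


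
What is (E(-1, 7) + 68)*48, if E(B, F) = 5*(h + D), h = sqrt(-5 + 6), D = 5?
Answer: 4704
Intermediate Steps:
h = 1 (h = sqrt(1) = 1)
E(B, F) = 30 (E(B, F) = 5*(1 + 5) = 5*6 = 30)
(E(-1, 7) + 68)*48 = (30 + 68)*48 = 98*48 = 4704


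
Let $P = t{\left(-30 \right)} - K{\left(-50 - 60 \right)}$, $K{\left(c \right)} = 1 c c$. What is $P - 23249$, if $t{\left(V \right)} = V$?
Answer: $-35379$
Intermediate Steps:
$K{\left(c \right)} = c^{2}$ ($K{\left(c \right)} = c c = c^{2}$)
$P = -12130$ ($P = -30 - \left(-50 - 60\right)^{2} = -30 - \left(-110\right)^{2} = -30 - 12100 = -12130$)
$P - 23249 = -12130 - 23249 = -35379$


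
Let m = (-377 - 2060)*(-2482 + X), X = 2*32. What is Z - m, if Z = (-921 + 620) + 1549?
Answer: -5891418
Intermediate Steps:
X = 64
m = 5892666 (m = (-377 - 2060)*(-2482 + 64) = -2437*(-2418) = 5892666)
Z = 1248 (Z = -301 + 1549 = 1248)
Z - m = 1248 - 1*5892666 = 1248 - 5892666 = -5891418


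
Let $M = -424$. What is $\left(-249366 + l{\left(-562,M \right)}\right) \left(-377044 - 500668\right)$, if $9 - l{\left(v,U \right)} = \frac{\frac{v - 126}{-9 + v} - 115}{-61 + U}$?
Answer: $\frac{60611056733033664}{276935} \approx 2.1886 \cdot 10^{11}$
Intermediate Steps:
$l{\left(v,U \right)} = 9 - \frac{-115 + \frac{-126 + v}{-9 + v}}{-61 + U}$ ($l{\left(v,U \right)} = 9 - \frac{\frac{v - 126}{-9 + v} - 115}{-61 + U} = 9 - \frac{\frac{-126 + v}{-9 + v} - 115}{-61 + U} = 9 - \frac{-115 + \frac{-126 + v}{-9 + v}}{-61 + U}$)
$\left(-249366 + l{\left(-562,M \right)}\right) \left(-377044 - 500668\right) = \left(-249366 + \frac{3 \left(1344 - -81490 - -11448 + 3 \left(-424\right) \left(-562\right)\right)}{549 - -34282 - -3816 - -238288}\right) \left(-377044 - 500668\right) = \left(-249366 + \frac{3 \left(1344 + 81490 + 11448 + 714864\right)}{549 + 34282 + 3816 + 238288}\right) \left(-877712\right) = \left(-249366 + 3 \cdot \frac{1}{276935} \cdot 809146\right) \left(-877712\right) = \left(-249366 + \frac{2427438}{276935}\right) \left(-877712\right) = \left(- \frac{69055745772}{276935}\right) \left(-877712\right) = \frac{60611056733033664}{276935}$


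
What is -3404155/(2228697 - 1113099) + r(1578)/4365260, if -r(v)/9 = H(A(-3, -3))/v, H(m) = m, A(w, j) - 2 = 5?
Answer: -3908185707057679/1280777210601240 ≈ -3.0514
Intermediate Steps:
A(w, j) = 7 (A(w, j) = 2 + 5 = 7)
r(v) = -63/v
-3404155/(2228697 - 1113099) + r(1578)/4365260 = -3404155/(2228697 - 1113099) - 63/1578/4365260 = -3404155/1115598 - 63*1/1578*(1/4365260) = -3404155*1/1115598 - 21/526*1/4365260 = -3404155/1115598 - 21/2296126760 = -3908185707057679/1280777210601240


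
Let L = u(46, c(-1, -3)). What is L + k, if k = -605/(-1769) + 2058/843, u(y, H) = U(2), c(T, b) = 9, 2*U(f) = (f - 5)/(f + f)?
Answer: 9577045/3976712 ≈ 2.4083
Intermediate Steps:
U(f) = (-5 + f)/(4*f) (U(f) = ((f - 5)/(f + f))/2 = ((-5 + f)/((2*f)))/2 = ((-5 + f)*(1/(2*f)))/2 = ((-5 + f)/(2*f))/2 = (-5 + f)/(4*f))
u(y, H) = -3/8 (u(y, H) = (¼)*(-5 + 2)/2 = (¼)*(½)*(-3) = -3/8)
k = 1383539/497089 (k = -605*(-1/1769) + 2058*(1/843) = 605/1769 + 686/281 = 1383539/497089 ≈ 2.7833)
L = -3/8 ≈ -0.37500
L + k = -3/8 + 1383539/497089 = 9577045/3976712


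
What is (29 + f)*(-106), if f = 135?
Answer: -17384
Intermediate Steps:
(29 + f)*(-106) = (29 + 135)*(-106) = 164*(-106) = -17384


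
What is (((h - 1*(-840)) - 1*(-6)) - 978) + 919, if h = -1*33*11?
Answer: 424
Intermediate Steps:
h = -363 (h = -33*11 = -363)
(((h - 1*(-840)) - 1*(-6)) - 978) + 919 = (((-363 - 1*(-840)) - 1*(-6)) - 978) + 919 = (((-363 + 840) + 6) - 978) + 919 = ((477 + 6) - 978) + 919 = (483 - 978) + 919 = -495 + 919 = 424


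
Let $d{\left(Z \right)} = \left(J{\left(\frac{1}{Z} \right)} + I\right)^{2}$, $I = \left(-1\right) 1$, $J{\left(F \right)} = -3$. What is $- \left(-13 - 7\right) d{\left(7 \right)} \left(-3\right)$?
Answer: $-960$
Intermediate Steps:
$I = -1$
$d{\left(Z \right)} = 16$ ($d{\left(Z \right)} = \left(-3 - 1\right)^{2} = \left(-4\right)^{2} = 16$)
$- \left(-13 - 7\right) d{\left(7 \right)} \left(-3\right) = - \left(-13 - 7\right) 16 \left(-3\right) = - \left(-20\right) 16 \left(-3\right) = - \left(-320\right) \left(-3\right) = \left(-1\right) 960 = -960$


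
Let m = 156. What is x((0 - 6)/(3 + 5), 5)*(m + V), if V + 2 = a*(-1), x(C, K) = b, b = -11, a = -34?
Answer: -2068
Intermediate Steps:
x(C, K) = -11
V = 32 (V = -2 - 34*(-1) = -2 + 34 = 32)
x((0 - 6)/(3 + 5), 5)*(m + V) = -11*(156 + 32) = -11*188 = -2068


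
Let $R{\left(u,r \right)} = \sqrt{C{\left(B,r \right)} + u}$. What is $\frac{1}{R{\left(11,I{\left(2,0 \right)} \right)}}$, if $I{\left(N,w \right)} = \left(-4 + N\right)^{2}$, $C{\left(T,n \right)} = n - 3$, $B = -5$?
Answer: $\frac{\sqrt{3}}{6} \approx 0.28868$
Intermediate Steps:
$C{\left(T,n \right)} = -3 + n$
$R{\left(u,r \right)} = \sqrt{-3 + r + u}$ ($R{\left(u,r \right)} = \sqrt{\left(-3 + r\right) + u} = \sqrt{-3 + r + u}$)
$\frac{1}{R{\left(11,I{\left(2,0 \right)} \right)}} = \frac{1}{\sqrt{-3 + \left(-4 + 2\right)^{2} + 11}} = \frac{1}{\sqrt{-3 + \left(-2\right)^{2} + 11}} = \frac{1}{\sqrt{-3 + 4 + 11}} = \frac{1}{\sqrt{12}} = \frac{1}{2 \sqrt{3}} = \frac{\sqrt{3}}{6}$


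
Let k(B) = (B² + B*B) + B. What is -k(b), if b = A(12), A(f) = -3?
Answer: -15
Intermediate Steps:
b = -3
k(B) = B + 2*B² (k(B) = (B² + B²) + B = 2*B² + B = B + 2*B²)
-k(b) = -(-3)*(1 + 2*(-3)) = -(-3)*(1 - 6) = -(-3)*(-5) = -1*15 = -15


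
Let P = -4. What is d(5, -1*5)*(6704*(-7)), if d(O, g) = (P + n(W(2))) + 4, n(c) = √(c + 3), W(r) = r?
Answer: -46928*√5 ≈ -1.0493e+5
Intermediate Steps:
n(c) = √(3 + c)
d(O, g) = √5 (d(O, g) = (-4 + √(3 + 2)) + 4 = (-4 + √5) + 4 = √5)
d(5, -1*5)*(6704*(-7)) = √5*(6704*(-7)) = √5*(-46928) = -46928*√5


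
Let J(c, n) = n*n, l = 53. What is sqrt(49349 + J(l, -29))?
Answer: sqrt(50190) ≈ 224.03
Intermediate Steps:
J(c, n) = n**2
sqrt(49349 + J(l, -29)) = sqrt(49349 + (-29)**2) = sqrt(49349 + 841) = sqrt(50190)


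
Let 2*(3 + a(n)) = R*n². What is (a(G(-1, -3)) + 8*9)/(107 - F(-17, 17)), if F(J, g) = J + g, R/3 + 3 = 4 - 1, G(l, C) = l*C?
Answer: 69/107 ≈ 0.64486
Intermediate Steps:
G(l, C) = C*l
R = 0 (R = -9 + 3*(4 - 1) = -9 + 3*3 = -9 + 9 = 0)
a(n) = -3 (a(n) = -3 + (0*n²)/2 = -3 + (½)*0 = -3 + 0 = -3)
(a(G(-1, -3)) + 8*9)/(107 - F(-17, 17)) = (-3 + 8*9)/(107 - (-17 + 17)) = (-3 + 72)/(107 - 1*0) = 69/(107 + 0) = 69/107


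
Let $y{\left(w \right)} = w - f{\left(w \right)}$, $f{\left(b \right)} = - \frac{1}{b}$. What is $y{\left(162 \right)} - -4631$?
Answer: $\frac{776467}{162} \approx 4793.0$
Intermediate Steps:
$y{\left(w \right)} = w + \frac{1}{w}$ ($y{\left(w \right)} = w - - \frac{1}{w} = w + \frac{1}{w}$)
$y{\left(162 \right)} - -4631 = \left(162 + \frac{1}{162}\right) - -4631 = \left(162 + \frac{1}{162}\right) + 4631 = \frac{26245}{162} + 4631 = \frac{776467}{162}$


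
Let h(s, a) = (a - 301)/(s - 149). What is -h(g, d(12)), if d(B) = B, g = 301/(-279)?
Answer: -80631/41872 ≈ -1.9257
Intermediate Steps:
g = -301/279 (g = 301*(-1/279) = -301/279 ≈ -1.0789)
h(s, a) = (-301 + a)/(-149 + s)
-h(g, d(12)) = -(-301 + 12)/(-149 - 301/279) = -(-289)/(-41872/279) = -(-279)*(-289)/41872 = -1*80631/41872 = -80631/41872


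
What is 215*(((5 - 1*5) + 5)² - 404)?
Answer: -81485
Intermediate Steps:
215*(((5 - 1*5) + 5)² - 404) = 215*(((5 - 5) + 5)² - 404) = 215*((0 + 5)² - 404) = 215*(5² - 404) = 215*(25 - 404) = 215*(-379) = -81485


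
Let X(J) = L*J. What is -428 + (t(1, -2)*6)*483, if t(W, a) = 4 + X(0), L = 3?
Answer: 11164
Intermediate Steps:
X(J) = 3*J
t(W, a) = 4 (t(W, a) = 4 + 3*0 = 4 + 0 = 4)
-428 + (t(1, -2)*6)*483 = -428 + (4*6)*483 = -428 + 24*483 = -428 + 11592 = 11164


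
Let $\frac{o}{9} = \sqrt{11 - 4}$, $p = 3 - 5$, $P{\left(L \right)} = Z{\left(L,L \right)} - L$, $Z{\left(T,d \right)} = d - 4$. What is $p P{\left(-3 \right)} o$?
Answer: $72 \sqrt{7} \approx 190.49$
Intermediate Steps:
$Z{\left(T,d \right)} = -4 + d$ ($Z{\left(T,d \right)} = d - 4 = -4 + d$)
$P{\left(L \right)} = -4$ ($P{\left(L \right)} = \left(-4 + L\right) - L = -4$)
$p = -2$ ($p = 3 - 5 = -2$)
$o = 9 \sqrt{7}$ ($o = 9 \sqrt{11 - 4} = 9 \sqrt{7} \approx 23.812$)
$p P{\left(-3 \right)} o = \left(-2\right) \left(-4\right) 9 \sqrt{7} = 8 \cdot 9 \sqrt{7} = 72 \sqrt{7}$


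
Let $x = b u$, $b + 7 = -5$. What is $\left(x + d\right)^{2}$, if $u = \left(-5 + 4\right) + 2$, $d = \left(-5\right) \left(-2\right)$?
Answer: $4$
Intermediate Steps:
$b = -12$ ($b = -7 - 5 = -12$)
$d = 10$
$u = 1$ ($u = -1 + 2 = 1$)
$x = -12$ ($x = \left(-12\right) 1 = -12$)
$\left(x + d\right)^{2} = \left(-12 + 10\right)^{2} = \left(-2\right)^{2} = 4$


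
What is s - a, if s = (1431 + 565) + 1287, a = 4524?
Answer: -1241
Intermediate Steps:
s = 3283 (s = 1996 + 1287 = 3283)
s - a = 3283 - 1*4524 = 3283 - 4524 = -1241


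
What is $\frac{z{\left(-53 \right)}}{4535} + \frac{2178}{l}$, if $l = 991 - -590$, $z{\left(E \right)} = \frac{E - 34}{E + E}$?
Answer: $\frac{349041309}{253334170} \approx 1.3778$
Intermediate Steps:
$z{\left(E \right)} = \frac{-34 + E}{2 E}$
$l = 1581$ ($l = 991 + 590 = 1581$)
$\frac{z{\left(-53 \right)}}{4535} + \frac{2178}{l} = \frac{\frac{1}{2} \frac{1}{-53} \left(-34 - 53\right)}{4535} + \frac{2178}{1581} = \frac{1}{2} \left(- \frac{1}{53}\right) \left(-87\right) \frac{1}{4535} + 2178 \cdot \frac{1}{1581} = \frac{87}{106} \cdot \frac{1}{4535} + \frac{726}{527} = \frac{87}{480710} + \frac{726}{527} = \frac{349041309}{253334170}$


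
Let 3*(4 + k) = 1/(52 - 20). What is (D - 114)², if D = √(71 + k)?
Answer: (2736 - √38598)²/576 ≈ 11197.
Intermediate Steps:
k = -383/96 (k = -4 + 1/(3*(52 - 20)) = -4 + (⅓)/32 = -4 + (⅓)*(1/32) = -4 + 1/96 = -383/96 ≈ -3.9896)
D = √38598/24 (D = √(71 - 383/96) = √(6433/96) = √38598/24 ≈ 8.1860)
(D - 114)² = (√38598/24 - 114)² = (-114 + √38598/24)²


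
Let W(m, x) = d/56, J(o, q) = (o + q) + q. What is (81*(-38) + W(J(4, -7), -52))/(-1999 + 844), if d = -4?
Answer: 43093/16170 ≈ 2.6650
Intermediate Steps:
J(o, q) = o + 2*q
W(m, x) = -1/14 (W(m, x) = -4/56 = -4*1/56 = -1/14)
(81*(-38) + W(J(4, -7), -52))/(-1999 + 844) = (81*(-38) - 1/14)/(-1999 + 844) = (-3078 - 1/14)/(-1155) = -43093/14*(-1/1155) = 43093/16170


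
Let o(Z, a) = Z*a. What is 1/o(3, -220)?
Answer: -1/660 ≈ -0.0015152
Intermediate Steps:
1/o(3, -220) = 1/(3*(-220)) = 1/(-660) = -1/660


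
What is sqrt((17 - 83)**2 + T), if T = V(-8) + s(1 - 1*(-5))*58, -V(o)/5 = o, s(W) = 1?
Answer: sqrt(4454) ≈ 66.738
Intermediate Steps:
V(o) = -5*o
T = 98 (T = -5*(-8) + 1*58 = 40 + 58 = 98)
sqrt((17 - 83)**2 + T) = sqrt((17 - 83)**2 + 98) = sqrt((-66)**2 + 98) = sqrt(4356 + 98) = sqrt(4454)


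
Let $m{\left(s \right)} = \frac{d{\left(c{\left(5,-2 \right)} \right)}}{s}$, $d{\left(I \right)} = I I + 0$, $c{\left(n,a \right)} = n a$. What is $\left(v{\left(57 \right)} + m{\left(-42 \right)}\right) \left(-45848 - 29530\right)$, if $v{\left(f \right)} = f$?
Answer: $- \frac{28819522}{7} \approx -4.1171 \cdot 10^{6}$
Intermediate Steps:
$c{\left(n,a \right)} = a n$
$d{\left(I \right)} = I^{2}$ ($d{\left(I \right)} = I^{2} + 0 = I^{2}$)
$m{\left(s \right)} = \frac{100}{s}$ ($m{\left(s \right)} = \frac{\left(\left(-2\right) 5\right)^{2}}{s} = \frac{\left(-10\right)^{2}}{s} = \frac{100}{s}$)
$\left(v{\left(57 \right)} + m{\left(-42 \right)}\right) \left(-45848 - 29530\right) = \left(57 + \frac{100}{-42}\right) \left(-45848 - 29530\right) = \left(57 + 100 \left(- \frac{1}{42}\right)\right) \left(-75378\right) = \left(57 - \frac{50}{21}\right) \left(-75378\right) = \frac{1147}{21} \left(-75378\right) = - \frac{28819522}{7}$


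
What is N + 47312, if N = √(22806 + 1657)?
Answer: 47312 + √24463 ≈ 47468.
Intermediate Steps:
N = √24463 ≈ 156.41
N + 47312 = √24463 + 47312 = 47312 + √24463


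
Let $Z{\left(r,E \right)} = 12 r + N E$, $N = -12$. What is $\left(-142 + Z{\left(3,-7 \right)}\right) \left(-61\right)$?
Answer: $1342$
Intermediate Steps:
$Z{\left(r,E \right)} = - 12 E + 12 r$ ($Z{\left(r,E \right)} = 12 r - 12 E = - 12 E + 12 r$)
$\left(-142 + Z{\left(3,-7 \right)}\right) \left(-61\right) = \left(-142 + \left(\left(-12\right) \left(-7\right) + 12 \cdot 3\right)\right) \left(-61\right) = \left(-142 + \left(84 + 36\right)\right) \left(-61\right) = \left(-142 + 120\right) \left(-61\right) = \left(-22\right) \left(-61\right) = 1342$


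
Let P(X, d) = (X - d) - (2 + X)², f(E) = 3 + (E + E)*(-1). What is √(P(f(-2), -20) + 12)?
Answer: I*√42 ≈ 6.4807*I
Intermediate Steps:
f(E) = 3 - 2*E (f(E) = 3 + (2*E)*(-1) = 3 - 2*E)
P(X, d) = X - d - (2 + X)²
√(P(f(-2), -20) + 12) = √(((3 - 2*(-2)) - 1*(-20) - (2 + (3 - 2*(-2)))²) + 12) = √(((3 + 4) + 20 - (2 + (3 + 4))²) + 12) = √((7 + 20 - (2 + 7)²) + 12) = √((7 + 20 - 1*9²) + 12) = √((7 + 20 - 1*81) + 12) = √((7 + 20 - 81) + 12) = √(-54 + 12) = √(-42) = I*√42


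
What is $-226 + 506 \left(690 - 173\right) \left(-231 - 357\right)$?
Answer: $-153822202$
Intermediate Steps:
$-226 + 506 \left(690 - 173\right) \left(-231 - 357\right) = -226 + 506 \left(690 - 173\right) \left(-588\right) = -226 + 506 \cdot 517 \left(-588\right) = -226 + 506 \left(-303996\right) = -226 - 153821976 = -153822202$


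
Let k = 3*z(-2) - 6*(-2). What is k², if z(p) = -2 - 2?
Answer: 0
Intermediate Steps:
z(p) = -4
k = 0 (k = 3*(-4) - 6*(-2) = -12 + 12 = 0)
k² = 0² = 0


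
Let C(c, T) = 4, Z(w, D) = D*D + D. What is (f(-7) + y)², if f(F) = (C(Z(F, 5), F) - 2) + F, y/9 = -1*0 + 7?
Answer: 3364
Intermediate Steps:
Z(w, D) = D + D² (Z(w, D) = D² + D = D + D²)
y = 63 (y = 9*(-1*0 + 7) = 9*(0 + 7) = 9*7 = 63)
f(F) = 2 + F (f(F) = (4 - 2) + F = 2 + F)
(f(-7) + y)² = ((2 - 7) + 63)² = (-5 + 63)² = 58² = 3364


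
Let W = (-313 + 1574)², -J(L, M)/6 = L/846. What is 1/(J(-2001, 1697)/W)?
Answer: 74735687/667 ≈ 1.1205e+5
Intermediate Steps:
J(L, M) = -L/141 (J(L, M) = -6*L/846 = -L/141)
W = 1590121 (W = 1261² = 1590121)
1/(J(-2001, 1697)/W) = 1/(-1/141*(-2001)/1590121) = 1/((667/47)*(1/1590121)) = 1/(667/74735687) = 74735687/667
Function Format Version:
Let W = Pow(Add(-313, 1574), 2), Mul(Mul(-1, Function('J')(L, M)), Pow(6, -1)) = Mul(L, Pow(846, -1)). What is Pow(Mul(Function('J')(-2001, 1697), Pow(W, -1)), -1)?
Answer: Rational(74735687, 667) ≈ 1.1205e+5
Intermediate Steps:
Function('J')(L, M) = Mul(Rational(-1, 141), L) (Function('J')(L, M) = Mul(-6, Mul(L, Pow(846, -1))) = Mul(-6, Mul(L, Rational(1, 846))) = Mul(-6, Mul(Rational(1, 846), L)) = Mul(Rational(-1, 141), L))
W = 1590121 (W = Pow(1261, 2) = 1590121)
Pow(Mul(Function('J')(-2001, 1697), Pow(W, -1)), -1) = Pow(Mul(Mul(Rational(-1, 141), -2001), Pow(1590121, -1)), -1) = Pow(Mul(Rational(667, 47), Rational(1, 1590121)), -1) = Pow(Rational(667, 74735687), -1) = Rational(74735687, 667)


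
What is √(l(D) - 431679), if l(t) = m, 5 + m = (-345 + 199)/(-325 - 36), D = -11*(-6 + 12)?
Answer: I*√155837778/19 ≈ 657.03*I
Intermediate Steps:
D = -66 (D = -11*6 = -66)
m = -1659/361 (m = -5 + (-345 + 199)/(-325 - 36) = -5 - 146/(-361) = -5 - 146*(-1/361) = -5 + 146/361 = -1659/361 ≈ -4.5956)
l(t) = -1659/361
√(l(D) - 431679) = √(-1659/361 - 431679) = √(-155837778/361) = I*√155837778/19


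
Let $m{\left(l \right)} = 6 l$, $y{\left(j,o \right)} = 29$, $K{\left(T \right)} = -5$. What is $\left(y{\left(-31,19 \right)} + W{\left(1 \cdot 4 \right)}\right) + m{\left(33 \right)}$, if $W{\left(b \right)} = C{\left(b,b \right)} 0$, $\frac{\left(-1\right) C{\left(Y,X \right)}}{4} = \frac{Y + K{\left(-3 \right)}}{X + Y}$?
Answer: $227$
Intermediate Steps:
$C{\left(Y,X \right)} = - \frac{4 \left(-5 + Y\right)}{X + Y}$ ($C{\left(Y,X \right)} = - 4 \frac{Y - 5}{X + Y} = - 4 \frac{-5 + Y}{X + Y} = - \frac{4 \left(-5 + Y\right)}{X + Y}$)
$W{\left(b \right)} = 0$ ($W{\left(b \right)} = \frac{4 \left(5 - b\right)}{b + b} 0 = \frac{4 \left(5 - b\right)}{2 b} 0 = 4 \frac{1}{2 b} \left(5 - b\right) 0 = \frac{2 \left(5 - b\right)}{b} 0 = 0$)
$\left(y{\left(-31,19 \right)} + W{\left(1 \cdot 4 \right)}\right) + m{\left(33 \right)} = \left(29 + 0\right) + 6 \cdot 33 = 29 + 198 = 227$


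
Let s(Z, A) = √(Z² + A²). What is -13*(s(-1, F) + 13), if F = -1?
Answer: -169 - 13*√2 ≈ -187.38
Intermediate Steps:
s(Z, A) = √(A² + Z²)
-13*(s(-1, F) + 13) = -13*(√((-1)² + (-1)²) + 13) = -13*(√(1 + 1) + 13) = -13*(√2 + 13) = -13*(13 + √2) = -169 - 13*√2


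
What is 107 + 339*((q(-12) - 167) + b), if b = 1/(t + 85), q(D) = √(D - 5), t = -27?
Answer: -3277009/58 + 339*I*√17 ≈ -56500.0 + 1397.7*I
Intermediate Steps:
q(D) = √(-5 + D)
b = 1/58 (b = 1/(-27 + 85) = 1/58 ≈ 0.017241)
107 + 339*((q(-12) - 167) + b) = 107 + 339*((√(-5 - 12) - 167) + 1/58) = 107 + 339*((√(-17) - 167) + 1/58) = 107 + 339*((I*√17 - 167) + 1/58) = 107 + 339*((-167 + I*√17) + 1/58) = 107 + 339*(-9685/58 + I*√17) = 107 + (-3283215/58 + 339*I*√17) = -3277009/58 + 339*I*√17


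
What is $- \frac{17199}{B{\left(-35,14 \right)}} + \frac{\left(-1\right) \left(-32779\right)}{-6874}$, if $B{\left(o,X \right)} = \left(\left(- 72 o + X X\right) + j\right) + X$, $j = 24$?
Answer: $- \frac{1930549}{175287} \approx -11.014$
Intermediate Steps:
$B{\left(o,X \right)} = 24 + X + X^{2} - 72 o$ ($B{\left(o,X \right)} = \left(\left(- 72 o + X X\right) + 24\right) + X = \left(\left(- 72 o + X^{2}\right) + 24\right) + X = \left(\left(X^{2} - 72 o\right) + 24\right) + X = \left(24 + X^{2} - 72 o\right) + X = 24 + X + X^{2} - 72 o$)
$- \frac{17199}{B{\left(-35,14 \right)}} + \frac{\left(-1\right) \left(-32779\right)}{-6874} = - \frac{17199}{24 + 14 + 14^{2} - -2520} + \frac{\left(-1\right) \left(-32779\right)}{-6874} = - \frac{17199}{24 + 14 + 196 + 2520} + 32779 \left(- \frac{1}{6874}\right) = - \frac{17199}{2754} - \frac{32779}{6874} = \left(-17199\right) \frac{1}{2754} - \frac{32779}{6874} = - \frac{637}{102} - \frac{32779}{6874} = - \frac{1930549}{175287}$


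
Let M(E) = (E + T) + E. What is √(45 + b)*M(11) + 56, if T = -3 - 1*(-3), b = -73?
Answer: 56 + 44*I*√7 ≈ 56.0 + 116.41*I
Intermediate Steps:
T = 0 (T = -3 + 3 = 0)
M(E) = 2*E (M(E) = (E + 0) + E = E + E = 2*E)
√(45 + b)*M(11) + 56 = √(45 - 73)*(2*11) + 56 = √(-28)*22 + 56 = (2*I*√7)*22 + 56 = 44*I*√7 + 56 = 56 + 44*I*√7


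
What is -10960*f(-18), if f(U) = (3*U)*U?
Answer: -10653120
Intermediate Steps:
f(U) = 3*U²
-10960*f(-18) = -32880*(-18)² = -32880*324 = -10960*972 = -10653120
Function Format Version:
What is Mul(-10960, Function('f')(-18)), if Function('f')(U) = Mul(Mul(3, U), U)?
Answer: -10653120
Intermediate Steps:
Function('f')(U) = Mul(3, Pow(U, 2))
Mul(-10960, Function('f')(-18)) = Mul(-10960, Mul(3, Pow(-18, 2))) = Mul(-10960, Mul(3, 324)) = Mul(-10960, 972) = -10653120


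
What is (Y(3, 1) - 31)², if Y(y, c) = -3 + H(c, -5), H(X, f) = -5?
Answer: 1521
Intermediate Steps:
Y(y, c) = -8 (Y(y, c) = -3 - 5 = -8)
(Y(3, 1) - 31)² = (-8 - 31)² = (-39)² = 1521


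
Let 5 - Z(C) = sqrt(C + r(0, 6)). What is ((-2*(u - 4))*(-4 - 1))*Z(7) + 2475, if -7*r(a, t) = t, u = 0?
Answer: 2275 + 40*sqrt(301)/7 ≈ 2374.1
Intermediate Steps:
r(a, t) = -t/7
Z(C) = 5 - sqrt(-6/7 + C) (Z(C) = 5 - sqrt(C - 1/7*6) = 5 - sqrt(C - 6/7) = 5 - sqrt(-6/7 + C))
((-2*(u - 4))*(-4 - 1))*Z(7) + 2475 = ((-2*(0 - 4))*(-4 - 1))*(5 - sqrt(-42 + 49*7)/7) + 2475 = (-2*(-4)*(-5))*(5 - sqrt(-42 + 343)/7) + 2475 = (8*(-5))*(5 - sqrt(301)/7) + 2475 = -40*(5 - sqrt(301)/7) + 2475 = (-200 + 40*sqrt(301)/7) + 2475 = 2275 + 40*sqrt(301)/7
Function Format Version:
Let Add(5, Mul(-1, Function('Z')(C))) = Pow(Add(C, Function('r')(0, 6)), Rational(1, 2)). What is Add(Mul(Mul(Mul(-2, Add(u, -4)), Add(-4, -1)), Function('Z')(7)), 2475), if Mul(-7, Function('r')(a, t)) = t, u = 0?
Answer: Add(2275, Mul(Rational(40, 7), Pow(301, Rational(1, 2)))) ≈ 2374.1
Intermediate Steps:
Function('r')(a, t) = Mul(Rational(-1, 7), t)
Function('Z')(C) = Add(5, Mul(-1, Pow(Add(Rational(-6, 7), C), Rational(1, 2)))) (Function('Z')(C) = Add(5, Mul(-1, Pow(Add(C, Mul(Rational(-1, 7), 6)), Rational(1, 2)))) = Add(5, Mul(-1, Pow(Add(C, Rational(-6, 7)), Rational(1, 2)))) = Add(5, Mul(-1, Pow(Add(Rational(-6, 7), C), Rational(1, 2)))))
Add(Mul(Mul(Mul(-2, Add(u, -4)), Add(-4, -1)), Function('Z')(7)), 2475) = Add(Mul(Mul(Mul(-2, Add(0, -4)), Add(-4, -1)), Add(5, Mul(Rational(-1, 7), Pow(Add(-42, Mul(49, 7)), Rational(1, 2))))), 2475) = Add(Mul(Mul(Mul(-2, -4), -5), Add(5, Mul(Rational(-1, 7), Pow(Add(-42, 343), Rational(1, 2))))), 2475) = Add(Mul(Mul(8, -5), Add(5, Mul(Rational(-1, 7), Pow(301, Rational(1, 2))))), 2475) = Add(Mul(-40, Add(5, Mul(Rational(-1, 7), Pow(301, Rational(1, 2))))), 2475) = Add(Add(-200, Mul(Rational(40, 7), Pow(301, Rational(1, 2)))), 2475) = Add(2275, Mul(Rational(40, 7), Pow(301, Rational(1, 2))))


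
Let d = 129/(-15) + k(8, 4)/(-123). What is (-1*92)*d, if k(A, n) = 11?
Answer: 491648/615 ≈ 799.43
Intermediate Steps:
d = -5344/615 (d = 129/(-15) + 11/(-123) = 129*(-1/15) + 11*(-1/123) = -43/5 - 11/123 = -5344/615 ≈ -8.6894)
(-1*92)*d = -1*92*(-5344/615) = -92*(-5344/615) = 491648/615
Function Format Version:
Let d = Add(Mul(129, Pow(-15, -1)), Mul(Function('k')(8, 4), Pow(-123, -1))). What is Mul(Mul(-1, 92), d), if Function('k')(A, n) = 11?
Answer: Rational(491648, 615) ≈ 799.43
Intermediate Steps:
d = Rational(-5344, 615) (d = Add(Mul(129, Pow(-15, -1)), Mul(11, Pow(-123, -1))) = Add(Mul(129, Rational(-1, 15)), Mul(11, Rational(-1, 123))) = Add(Rational(-43, 5), Rational(-11, 123)) = Rational(-5344, 615) ≈ -8.6894)
Mul(Mul(-1, 92), d) = Mul(Mul(-1, 92), Rational(-5344, 615)) = Mul(-92, Rational(-5344, 615)) = Rational(491648, 615)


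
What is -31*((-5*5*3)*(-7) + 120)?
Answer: -19995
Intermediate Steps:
-31*((-5*5*3)*(-7) + 120) = -31*(-25*3*(-7) + 120) = -31*(-75*(-7) + 120) = -31*(525 + 120) = -31*645 = -19995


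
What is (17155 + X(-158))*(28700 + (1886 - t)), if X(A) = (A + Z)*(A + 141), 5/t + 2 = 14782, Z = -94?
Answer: 1938347477385/2956 ≈ 6.5573e+8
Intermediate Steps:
t = 1/2956 (t = 5/(-2 + 14782) = 5/14780 = 5*(1/14780) = 1/2956 ≈ 0.00033830)
X(A) = (-94 + A)*(141 + A) (X(A) = (A - 94)*(A + 141) = (-94 + A)*(141 + A))
(17155 + X(-158))*(28700 + (1886 - t)) = (17155 + (-13254 + (-158)**2 + 47*(-158)))*(28700 + (1886 - 1*1/2956)) = (17155 + (-13254 + 24964 - 7426))*(28700 + (1886 - 1/2956)) = (17155 + 4284)*(28700 + 5575015/2956) = 21439*(90412215/2956) = 1938347477385/2956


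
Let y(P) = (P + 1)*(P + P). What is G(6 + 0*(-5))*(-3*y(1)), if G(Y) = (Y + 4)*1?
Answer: -120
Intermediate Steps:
y(P) = 2*P*(1 + P) (y(P) = (1 + P)*(2*P) = 2*P*(1 + P))
G(Y) = 4 + Y (G(Y) = (4 + Y)*1 = 4 + Y)
G(6 + 0*(-5))*(-3*y(1)) = (4 + (6 + 0*(-5)))*(-6*(1 + 1)) = (4 + (6 + 0))*(-6*2) = (4 + 6)*(-3*4) = 10*(-12) = -120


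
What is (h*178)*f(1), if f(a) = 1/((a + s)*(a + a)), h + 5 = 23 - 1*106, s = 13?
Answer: -3916/7 ≈ -559.43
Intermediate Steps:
h = -88 (h = -5 + (23 - 1*106) = -5 + (23 - 106) = -5 - 83 = -88)
f(a) = 1/(2*a*(13 + a)) (f(a) = 1/((a + 13)*(a + a)) = 1/((13 + a)*(2*a)) = 1/(2*a*(13 + a)))
(h*178)*f(1) = (-88*178)*((½)/(1*(13 + 1))) = -7832/14 = -15664*1/28 = -3916/7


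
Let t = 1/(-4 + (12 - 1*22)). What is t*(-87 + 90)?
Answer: -3/14 ≈ -0.21429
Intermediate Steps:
t = -1/14 (t = 1/(-4 + (12 - 22)) = 1/(-4 - 10) = 1/(-14) = -1/14 ≈ -0.071429)
t*(-87 + 90) = -(-87 + 90)/14 = -1/14*3 = -3/14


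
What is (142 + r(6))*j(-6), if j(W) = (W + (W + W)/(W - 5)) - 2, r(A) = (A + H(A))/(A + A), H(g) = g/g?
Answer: -32509/33 ≈ -985.12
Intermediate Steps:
H(g) = 1
r(A) = (1 + A)/(2*A) (r(A) = (A + 1)/(A + A) = (1 + A)/((2*A)) = (1 + A)*(1/(2*A)) = (1 + A)/(2*A))
j(W) = -2 + W + 2*W/(-5 + W) (j(W) = (W + (2*W)/(-5 + W)) - 2 = (W + 2*W/(-5 + W)) - 2 = -2 + W + 2*W/(-5 + W))
(142 + r(6))*j(-6) = (142 + (½)*(1 + 6)/6)*((10 + (-6)² - 5*(-6))/(-5 - 6)) = (142 + (½)*(⅙)*7)*((10 + 36 + 30)/(-11)) = (142 + 7/12)*(-1/11*76) = (1711/12)*(-76/11) = -32509/33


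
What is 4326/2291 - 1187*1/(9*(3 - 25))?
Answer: 3575965/453618 ≈ 7.8832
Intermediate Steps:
4326/2291 - 1187*1/(9*(3 - 25)) = 4326*(1/2291) - 1187/((-22*9)) = 4326/2291 - 1187/(-198) = 4326/2291 - 1187*(-1/198) = 4326/2291 + 1187/198 = 3575965/453618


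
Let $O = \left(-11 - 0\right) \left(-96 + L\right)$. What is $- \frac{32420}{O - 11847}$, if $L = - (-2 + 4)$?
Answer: $\frac{32420}{10769} \approx 3.0105$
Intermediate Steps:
$L = -2$ ($L = \left(-1\right) 2 = -2$)
$O = 1078$ ($O = \left(-11 - 0\right) \left(-96 - 2\right) = \left(-11 + 0\right) \left(-98\right) = \left(-11\right) \left(-98\right) = 1078$)
$- \frac{32420}{O - 11847} = - \frac{32420}{1078 - 11847} = - \frac{32420}{-10769} = \left(-32420\right) \left(- \frac{1}{10769}\right) = \frac{32420}{10769}$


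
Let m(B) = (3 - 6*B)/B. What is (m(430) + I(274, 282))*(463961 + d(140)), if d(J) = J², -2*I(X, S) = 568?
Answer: -60298606017/430 ≈ -1.4023e+8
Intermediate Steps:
m(B) = (3 - 6*B)/B
I(X, S) = -284 (I(X, S) = -½*568 = -284)
(m(430) + I(274, 282))*(463961 + d(140)) = ((-6 + 3/430) - 284)*(463961 + 140²) = ((-6 + 3*(1/430)) - 284)*(463961 + 19600) = ((-6 + 3/430) - 284)*483561 = (-2577/430 - 284)*483561 = -124697/430*483561 = -60298606017/430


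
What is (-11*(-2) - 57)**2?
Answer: 1225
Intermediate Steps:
(-11*(-2) - 57)**2 = (22 - 57)**2 = (-35)**2 = 1225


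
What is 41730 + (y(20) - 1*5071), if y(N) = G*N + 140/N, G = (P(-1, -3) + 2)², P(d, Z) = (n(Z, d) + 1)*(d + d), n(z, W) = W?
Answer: 36746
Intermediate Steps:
P(d, Z) = 2*d*(1 + d) (P(d, Z) = (d + 1)*(d + d) = (1 + d)*(2*d) = 2*d*(1 + d))
G = 4 (G = (2*(-1)*(1 - 1) + 2)² = (2*(-1)*0 + 2)² = (0 + 2)² = 2² = 4)
y(N) = 4*N + 140/N
41730 + (y(20) - 1*5071) = 41730 + ((4*20 + 140/20) - 1*5071) = 41730 + ((80 + 140*(1/20)) - 5071) = 41730 + ((80 + 7) - 5071) = 41730 + (87 - 5071) = 41730 - 4984 = 36746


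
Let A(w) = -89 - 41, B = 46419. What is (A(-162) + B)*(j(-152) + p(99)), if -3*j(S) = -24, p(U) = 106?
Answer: 5276946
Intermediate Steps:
A(w) = -130
j(S) = 8 (j(S) = -1/3*(-24) = 8)
(A(-162) + B)*(j(-152) + p(99)) = (-130 + 46419)*(8 + 106) = 46289*114 = 5276946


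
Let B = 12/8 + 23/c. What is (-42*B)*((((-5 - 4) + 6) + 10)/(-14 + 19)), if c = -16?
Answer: -147/40 ≈ -3.6750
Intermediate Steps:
B = 1/16 (B = 12/8 + 23/(-16) = 12*(⅛) + 23*(-1/16) = 3/2 - 23/16 = 1/16 ≈ 0.062500)
(-42*B)*((((-5 - 4) + 6) + 10)/(-14 + 19)) = (-42*1/16)*((((-5 - 4) + 6) + 10)/(-14 + 19)) = -21*((-9 + 6) + 10)/(8*5) = -21*(-3 + 10)/(8*5) = -147/(8*5) = -21/8*7/5 = -147/40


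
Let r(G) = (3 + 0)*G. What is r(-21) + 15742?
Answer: 15679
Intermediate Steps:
r(G) = 3*G
r(-21) + 15742 = 3*(-21) + 15742 = -63 + 15742 = 15679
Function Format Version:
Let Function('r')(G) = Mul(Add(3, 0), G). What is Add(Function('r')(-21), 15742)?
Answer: 15679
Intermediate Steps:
Function('r')(G) = Mul(3, G)
Add(Function('r')(-21), 15742) = Add(Mul(3, -21), 15742) = Add(-63, 15742) = 15679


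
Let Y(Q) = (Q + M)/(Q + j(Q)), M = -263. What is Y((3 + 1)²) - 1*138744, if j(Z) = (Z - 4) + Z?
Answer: -6104983/44 ≈ -1.3875e+5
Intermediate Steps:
j(Z) = -4 + 2*Z (j(Z) = (-4 + Z) + Z = -4 + 2*Z)
Y(Q) = (-263 + Q)/(-4 + 3*Q) (Y(Q) = (Q - 263)/(Q + (-4 + 2*Q)) = (-263 + Q)/(-4 + 3*Q))
Y((3 + 1)²) - 1*138744 = (-263 + (3 + 1)²)/(-4 + 3*(3 + 1)²) - 1*138744 = (-263 + 4²)/(-4 + 3*4²) - 138744 = (-263 + 16)/(-4 + 3*16) - 138744 = -247/(-4 + 48) - 138744 = -247/44 - 138744 = -6104983/44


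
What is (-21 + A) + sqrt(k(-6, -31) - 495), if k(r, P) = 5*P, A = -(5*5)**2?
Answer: -646 + 5*I*sqrt(26) ≈ -646.0 + 25.495*I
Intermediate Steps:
A = -625 (A = -1*25**2 = -1*625 = -625)
(-21 + A) + sqrt(k(-6, -31) - 495) = (-21 - 625) + sqrt(5*(-31) - 495) = -646 + sqrt(-155 - 495) = -646 + sqrt(-650) = -646 + 5*I*sqrt(26)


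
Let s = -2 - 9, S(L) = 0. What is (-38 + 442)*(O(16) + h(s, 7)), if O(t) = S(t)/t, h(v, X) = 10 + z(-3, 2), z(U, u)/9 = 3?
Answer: 14948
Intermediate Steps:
s = -11
z(U, u) = 27 (z(U, u) = 9*3 = 27)
h(v, X) = 37 (h(v, X) = 10 + 27 = 37)
O(t) = 0 (O(t) = 0/t = 0)
(-38 + 442)*(O(16) + h(s, 7)) = (-38 + 442)*(0 + 37) = 404*37 = 14948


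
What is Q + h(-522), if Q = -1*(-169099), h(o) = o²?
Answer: 441583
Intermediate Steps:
Q = 169099
Q + h(-522) = 169099 + (-522)² = 169099 + 272484 = 441583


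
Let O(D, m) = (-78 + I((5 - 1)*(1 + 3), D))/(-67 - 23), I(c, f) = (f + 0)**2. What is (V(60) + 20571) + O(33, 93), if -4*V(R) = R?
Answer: 616343/30 ≈ 20545.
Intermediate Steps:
V(R) = -R/4
I(c, f) = f**2
O(D, m) = 13/15 - D**2/90 (O(D, m) = (-78 + D**2)/(-67 - 23) = (-78 + D**2)/(-90) = (-78 + D**2)*(-1/90) = 13/15 - D**2/90)
(V(60) + 20571) + O(33, 93) = (-1/4*60 + 20571) + (13/15 - 1/90*33**2) = (-15 + 20571) + (13/15 - 1/90*1089) = 20556 + (13/15 - 121/10) = 20556 - 337/30 = 616343/30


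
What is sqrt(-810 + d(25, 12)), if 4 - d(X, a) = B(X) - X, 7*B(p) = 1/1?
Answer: 2*I*sqrt(9569)/7 ≈ 27.949*I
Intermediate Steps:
B(p) = 1/7 (B(p) = (1/7)/1 = (1/7)*1 = 1/7)
d(X, a) = 27/7 + X (d(X, a) = 4 - (1/7 - X) = 4 + (-1/7 + X) = 27/7 + X)
sqrt(-810 + d(25, 12)) = sqrt(-810 + (27/7 + 25)) = sqrt(-810 + 202/7) = sqrt(-5468/7) = 2*I*sqrt(9569)/7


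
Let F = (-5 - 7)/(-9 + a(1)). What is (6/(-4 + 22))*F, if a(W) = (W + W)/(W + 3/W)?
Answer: 8/17 ≈ 0.47059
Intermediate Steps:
a(W) = 2*W/(W + 3/W) (a(W) = (2*W)/(W + 3/W) = 2*W/(W + 3/W))
F = 24/17 (F = (-5 - 7)/(-9 + 2*1²/(3 + 1²)) = -12/(-9 + 2*1/(3 + 1)) = -12/(-9 + 2*1/4) = -12/(-9 + 2*1*(¼)) = -12/(-9 + ½) = -12/(-17/2) = -12*(-2/17) = 24/17 ≈ 1.4118)
(6/(-4 + 22))*F = (6/(-4 + 22))*(24/17) = (6/18)*(24/17) = (6*(1/18))*(24/17) = (⅓)*(24/17) = 8/17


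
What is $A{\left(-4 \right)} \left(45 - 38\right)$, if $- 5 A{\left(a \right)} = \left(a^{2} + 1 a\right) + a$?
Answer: $- \frac{56}{5} \approx -11.2$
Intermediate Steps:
$A{\left(a \right)} = - \frac{2 a}{5} - \frac{a^{2}}{5}$ ($A{\left(a \right)} = - \frac{\left(a^{2} + 1 a\right) + a}{5} = - \frac{\left(a^{2} + a\right) + a}{5} = - \frac{\left(a + a^{2}\right) + a}{5} = - \frac{a^{2} + 2 a}{5} = - \frac{2 a}{5} - \frac{a^{2}}{5}$)
$A{\left(-4 \right)} \left(45 - 38\right) = \left(- \frac{1}{5}\right) \left(-4\right) \left(2 - 4\right) \left(45 - 38\right) = \left(- \frac{1}{5}\right) \left(-4\right) \left(-2\right) 7 = \left(- \frac{8}{5}\right) 7 = - \frac{56}{5}$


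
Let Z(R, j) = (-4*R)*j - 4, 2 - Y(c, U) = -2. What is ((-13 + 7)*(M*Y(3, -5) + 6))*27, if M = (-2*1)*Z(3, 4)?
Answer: -68364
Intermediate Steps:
Y(c, U) = 4 (Y(c, U) = 2 - 1*(-2) = 2 + 2 = 4)
Z(R, j) = -4 - 4*R*j (Z(R, j) = -4*R*j - 4 = -4 - 4*R*j)
M = 104 (M = (-2*1)*(-4 - 4*3*4) = -2*(-4 - 48) = -2*(-52) = 104)
((-13 + 7)*(M*Y(3, -5) + 6))*27 = ((-13 + 7)*(104*4 + 6))*27 = -6*(416 + 6)*27 = -6*422*27 = -2532*27 = -68364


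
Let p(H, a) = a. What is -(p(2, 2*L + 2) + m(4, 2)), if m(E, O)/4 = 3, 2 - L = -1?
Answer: -20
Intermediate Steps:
L = 3 (L = 2 - 1*(-1) = 2 + 1 = 3)
m(E, O) = 12 (m(E, O) = 4*3 = 12)
-(p(2, 2*L + 2) + m(4, 2)) = -((2*3 + 2) + 12) = -((6 + 2) + 12) = -(8 + 12) = -1*20 = -20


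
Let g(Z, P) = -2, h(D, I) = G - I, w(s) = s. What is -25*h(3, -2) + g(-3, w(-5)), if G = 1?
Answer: -77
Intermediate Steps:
h(D, I) = 1 - I
-25*h(3, -2) + g(-3, w(-5)) = -25*(1 - 1*(-2)) - 2 = -25*(1 + 2) - 2 = -25*3 - 2 = -75 - 2 = -77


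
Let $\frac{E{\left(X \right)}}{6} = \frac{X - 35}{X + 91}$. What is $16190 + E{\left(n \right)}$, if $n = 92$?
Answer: $\frac{987704}{61} \approx 16192.0$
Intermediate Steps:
$E{\left(X \right)} = \frac{6 \left(-35 + X\right)}{91 + X}$ ($E{\left(X \right)} = 6 \frac{X - 35}{X + 91} = 6 \frac{-35 + X}{91 + X} = \frac{6 \left(-35 + X\right)}{91 + X}$)
$16190 + E{\left(n \right)} = 16190 + \frac{6 \left(-35 + 92\right)}{91 + 92} = 16190 + 6 \cdot \frac{1}{183} \cdot 57 = 16190 + \frac{114}{61} = \frac{987704}{61}$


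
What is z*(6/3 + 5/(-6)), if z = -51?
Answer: -119/2 ≈ -59.500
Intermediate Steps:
z*(6/3 + 5/(-6)) = -51*(6/3 + 5/(-6)) = -51*(6*(⅓) + 5*(-⅙)) = -51*(2 - ⅚) = -51*7/6 = -119/2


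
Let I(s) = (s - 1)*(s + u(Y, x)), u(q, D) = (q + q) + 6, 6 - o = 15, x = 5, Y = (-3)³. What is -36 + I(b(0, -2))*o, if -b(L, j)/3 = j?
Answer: 1854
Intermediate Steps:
b(L, j) = -3*j
Y = -27
o = -9 (o = 6 - 1*15 = 6 - 15 = -9)
u(q, D) = 6 + 2*q (u(q, D) = 2*q + 6 = 6 + 2*q)
I(s) = (-1 + s)*(-48 + s) (I(s) = (s - 1)*(s + (6 + 2*(-27))) = (-1 + s)*(s + (6 - 54)) = (-1 + s)*(s - 48) = (-1 + s)*(-48 + s))
-36 + I(b(0, -2))*o = -36 + (48 + (-3*(-2))² - (-147)*(-2))*(-9) = -36 + (48 + 6² - 49*6)*(-9) = -36 + (48 + 36 - 294)*(-9) = -36 - 210*(-9) = -36 + 1890 = 1854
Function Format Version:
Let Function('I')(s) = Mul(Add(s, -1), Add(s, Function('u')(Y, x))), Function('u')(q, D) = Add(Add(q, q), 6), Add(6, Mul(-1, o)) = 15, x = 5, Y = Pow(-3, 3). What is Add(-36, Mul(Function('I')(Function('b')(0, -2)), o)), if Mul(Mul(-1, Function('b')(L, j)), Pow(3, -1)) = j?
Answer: 1854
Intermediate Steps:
Function('b')(L, j) = Mul(-3, j)
Y = -27
o = -9 (o = Add(6, Mul(-1, 15)) = Add(6, -15) = -9)
Function('u')(q, D) = Add(6, Mul(2, q)) (Function('u')(q, D) = Add(Mul(2, q), 6) = Add(6, Mul(2, q)))
Function('I')(s) = Mul(Add(-1, s), Add(-48, s)) (Function('I')(s) = Mul(Add(s, -1), Add(s, Add(6, Mul(2, -27)))) = Mul(Add(-1, s), Add(s, Add(6, -54))) = Mul(Add(-1, s), Add(s, -48)) = Mul(Add(-1, s), Add(-48, s)))
Add(-36, Mul(Function('I')(Function('b')(0, -2)), o)) = Add(-36, Mul(Add(48, Pow(Mul(-3, -2), 2), Mul(-49, Mul(-3, -2))), -9)) = Add(-36, Mul(Add(48, Pow(6, 2), Mul(-49, 6)), -9)) = Add(-36, Mul(Add(48, 36, -294), -9)) = Add(-36, Mul(-210, -9)) = Add(-36, 1890) = 1854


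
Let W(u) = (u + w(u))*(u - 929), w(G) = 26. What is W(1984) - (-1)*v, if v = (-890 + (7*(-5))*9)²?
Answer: 3572575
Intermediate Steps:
v = 1452025 (v = (-890 - 35*9)² = (-890 - 315)² = (-1205)² = 1452025)
W(u) = (-929 + u)*(26 + u) (W(u) = (u + 26)*(u - 929) = (26 + u)*(-929 + u) = (-929 + u)*(26 + u))
W(1984) - (-1)*v = (-24154 + 1984² - 903*1984) - (-1)*1452025 = (-24154 + 3936256 - 1791552) - 1*(-1452025) = 2120550 + 1452025 = 3572575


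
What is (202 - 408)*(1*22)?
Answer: -4532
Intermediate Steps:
(202 - 408)*(1*22) = -206*22 = -4532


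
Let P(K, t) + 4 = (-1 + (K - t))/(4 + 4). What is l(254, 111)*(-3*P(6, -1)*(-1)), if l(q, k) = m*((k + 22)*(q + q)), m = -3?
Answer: 1976247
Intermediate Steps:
P(K, t) = -33/8 - t/8 + K/8 (P(K, t) = -4 + (-1 + (K - t))/(4 + 4) = -4 + (-1 + K - t)/8 = -4 + (-1 + K - t)*(⅛) = -4 + (-⅛ - t/8 + K/8) = -33/8 - t/8 + K/8)
l(q, k) = -6*q*(22 + k) (l(q, k) = -3*(k + 22)*(q + q) = -3*(22 + k)*2*q = -6*q*(22 + k))
l(254, 111)*(-3*P(6, -1)*(-1)) = (-6*254*(22 + 111))*(-3*(-33/8 - ⅛*(-1) + (⅛)*6)*(-1)) = (-6*254*133)*(-3*(-33/8 + ⅛ + ¾)*(-1)) = -202692*(-3*(-13/4))*(-1) = -1976247*(-1) = -202692*(-39/4) = 1976247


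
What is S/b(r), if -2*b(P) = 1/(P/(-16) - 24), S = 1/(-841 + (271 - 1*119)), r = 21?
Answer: -405/5512 ≈ -0.073476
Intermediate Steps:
S = -1/689 (S = 1/(-841 + (271 - 119)) = 1/(-841 + 152) = 1/(-689) = -1/689 ≈ -0.0014514)
b(P) = -1/(2*(-24 - P/16)) (b(P) = -1/(2*(P/(-16) - 24)) = -1/(2*(P*(-1/16) - 24)) = -1/(2*(-P/16 - 24)) = -1/(2*(-24 - P/16)))
S/b(r) = -1/(689*(8/(384 + 21))) = -1/(689*(8/405)) = -1/(689*(8*(1/405))) = -1/(689*8/405) = -1/689*405/8 = -405/5512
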